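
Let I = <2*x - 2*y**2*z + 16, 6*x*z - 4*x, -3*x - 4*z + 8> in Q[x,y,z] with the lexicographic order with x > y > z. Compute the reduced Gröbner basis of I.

The reduced Gröbner basis is the canonical form of the ideal for this ordering.

f_1 = 2*x - 2*y**2*z + 16, LT = x.
f_2 = 6*x*z - 4*x, LT = x*z.
f_3 = -3*x - 4*z + 8, LT = x.

S(f_1,f_2): lcm = x*z. S = 2/3*x - y**2*z**2 + 8*z.
  leading term x: subtract (1/3)·f_1 from 2/3*x - y**2*z**2 + 8*z → -y**2*z**2 + 2/3*y**2*z + 8*z - 16/3
  leading term y**2*z**2: no divisor's leading term divides it; move -y**2*z**2 to the remainder.
  leading term y**2*z: no divisor's leading term divides it; move 2/3*y**2*z to the remainder.
  leading term z: no divisor's leading term divides it; move 8*z to the remainder.
  leading term 1: no divisor's leading term divides it; move -16/3 to the remainder.
  remainder -y**2*z**2 + 2/3*y**2*z + 8*z - 16/3 ≠ 0; add g_4 = -y**2*z**2 + 2/3*y**2*z + 8*z - 16/3 to the basis.

S(f_1,f_3): lcm = x. S = -y**2*z - 4/3*z + 32/3.
  leading term y**2*z: no divisor's leading term divides it; move -y**2*z to the remainder.
  leading term z: no divisor's leading term divides it; move -4/3*z to the remainder.
  leading term 1: no divisor's leading term divides it; move 32/3 to the remainder.
  remainder -y**2*z - 4/3*z + 32/3 ≠ 0; add g_5 = -y**2*z - 4/3*z + 32/3 to the basis.

S(f_2,f_3): lcm = x*z. S = -2/3*x - 4/3*z**2 + 8/3*z.
  leading term x: subtract (-1/3)·f_1 from -2/3*x - 4/3*z**2 + 8/3*z → -2/3*y**2*z - 4/3*z**2 + 8/3*z + 16/3
  leading term y**2*z: subtract (2/3)·g_5 from -2/3*y**2*z - 4/3*z**2 + 8/3*z + 16/3 → -4/3*z**2 + 32/9*z - 16/9
  leading term z**2: no divisor's leading term divides it; move -4/3*z**2 to the remainder.
  leading term z: no divisor's leading term divides it; move 32/9*z to the remainder.
  leading term 1: no divisor's leading term divides it; move -16/9 to the remainder.
  remainder -4/3*z**2 + 32/9*z - 16/9 ≠ 0; add g_6 = -4/3*z**2 + 32/9*z - 16/9 to the basis.

S(f_2,g_5): lcm = x*y**2*z. S = -2/3*x*y**2 - 4/3*x*z + 32/3*x.
  leading term x*y**2: subtract (-1/3*y**2)·f_1 from -2/3*x*y**2 - 4/3*x*z + 32/3*x → -4/3*x*z + 32/3*x - 2/3*y**4*z + 16/3*y**2
  leading term x*z: subtract (-2/3*z)·f_1 from -4/3*x*z + 32/3*x - 2/3*y**4*z + 16/3*y**2 → 32/3*x - 2/3*y**4*z - 4/3*y**2*z**2 + 16/3*y**2 + 32/3*z
  leading term x: subtract (16/3)·f_1 from 32/3*x - 2/3*y**4*z - 4/3*y**2*z**2 + 16/3*y**2 + 32/3*z → -2/3*y**4*z - 4/3*y**2*z**2 + 32/3*y**2*z + 16/3*y**2 + 32/3*z - 256/3
  leading term y**4*z: subtract (2/3*y**2)·g_5 from -2/3*y**4*z - 4/3*y**2*z**2 + 32/3*y**2*z + 16/3*y**2 + 32/3*z - 256/3 → -4/3*y**2*z**2 + 104/9*y**2*z - 16/9*y**2 + 32/3*z - 256/3
  leading term y**2*z**2: subtract (4/3)·g_4 from -4/3*y**2*z**2 + 104/9*y**2*z - 16/9*y**2 + 32/3*z - 256/3 → 32/3*y**2*z - 16/9*y**2 - 704/9
  leading term y**2*z: subtract (-32/3)·g_5 from 32/3*y**2*z - 16/9*y**2 - 704/9 → -16/9*y**2 - 128/9*z + 320/9
  leading term y**2: no divisor's leading term divides it; move -16/9*y**2 to the remainder.
  leading term z: no divisor's leading term divides it; move -128/9*z to the remainder.
  leading term 1: no divisor's leading term divides it; move 320/9 to the remainder.
  remainder -16/9*y**2 - 128/9*z + 320/9 ≠ 0; add g_7 = -16/9*y**2 - 128/9*z + 320/9 to the basis.

The other S-polynomials (S(f_1,g_4), S(f_2,g_4), S(f_3,g_4), S(f_1,g_5), S(f_3,g_5), S(g_4,g_5), S(f_1,g_6), S(f_2,g_6), S(f_3,g_6), S(g_4,g_6), S(g_5,g_6), S(f_1,g_7), S(f_2,g_7), S(f_3,g_7), S(g_4,g_7), S(g_5,g_7), S(g_6,g_7)) all reduce to 0 modulo the current basis, so we have a Gröbner basis.
Inter-reduce: drop elements whose leading term is divisible by another's, tail-reduce, and make monic.

G = {x + 4/3*z - 8/3, y**2 + 8*z - 20, z**2 - 8/3*z + 4/3}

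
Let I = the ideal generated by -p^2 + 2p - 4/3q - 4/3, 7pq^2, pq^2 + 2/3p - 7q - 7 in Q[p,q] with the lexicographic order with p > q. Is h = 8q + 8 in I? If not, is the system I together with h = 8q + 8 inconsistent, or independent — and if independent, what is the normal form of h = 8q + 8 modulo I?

First compute the reduced Gröbner basis of I by Buchberger's algorithm.
f_1 = -p^2 + 2p - 4/3q - 4/3, LT = p^2.
f_2 = 7pq^2, LT = pq^2.
f_3 = pq^2 + 2/3p - 7q - 7, LT = pq^2.

S(f_1,f_2): lcm = p^2q^2. S = -2pq^2 + 4/3q^3 + 4/3q^2.
  leading term pq^2: subtract (-2/7)·f_2 from -2pq^2 + 4/3q^3 + 4/3q^2 → 4/3q^3 + 4/3q^2
  leading term q^3: no divisor's leading term divides it; move 4/3q^3 to the remainder.
  leading term q^2: no divisor's leading term divides it; move 4/3q^2 to the remainder.
  remainder 4/3q^3 + 4/3q^2 ≠ 0; add k_4 = 4/3q^3 + 4/3q^2 to the basis.

S(f_1,f_3): lcm = p^2q^2. S = -2/3p^2 - 2pq^2 + 7pq + 7p + 4/3q^3 + 4/3q^2.
  leading term p^2: subtract (2/3)·f_1 from -2/3p^2 - 2pq^2 + 7pq + 7p + 4/3q^3 + 4/3q^2 → -2pq^2 + 7pq + 17/3p + 4/3q^3 + 4/3q^2 + 8/9q + 8/9
  leading term pq^2: subtract (-2/7)·f_2 from -2pq^2 + 7pq + 17/3p + 4/3q^3 + 4/3q^2 + 8/9q + 8/9 → 7pq + 17/3p + 4/3q^3 + 4/3q^2 + 8/9q + 8/9
  leading term pq: no divisor's leading term divides it; move 7pq to the remainder.
  leading term p: no divisor's leading term divides it; move 17/3p to the remainder.
  leading term q^3: subtract (1)·k_4 from 4/3q^3 + 4/3q^2 + 8/9q + 8/9 → 8/9q + 8/9
  leading term q: no divisor's leading term divides it; move 8/9q to the remainder.
  leading term 1: no divisor's leading term divides it; move 8/9 to the remainder.
  remainder 7pq + 17/3p + 8/9q + 8/9 ≠ 0; add k_5 = 7pq + 17/3p + 8/9q + 8/9 to the basis.

S(f_2,f_3): lcm = pq^2. S = -2/3p + 7q + 7.
  leading term p: no divisor's leading term divides it; move -2/3p to the remainder.
  leading term q: no divisor's leading term divides it; move 7q to the remainder.
  leading term 1: no divisor's leading term divides it; move 7 to the remainder.
  remainder -2/3p + 7q + 7 ≠ 0; add k_6 = -2/3p + 7q + 7 to the basis.

S(f_3,k_4): lcm = pq^3. S = -pq^2 + 2/3pq - 7q^2 - 7q.
  leading term pq^2: subtract (-1/7)·f_2 from -pq^2 + 2/3pq - 7q^2 - 7q → 2/3pq - 7q^2 - 7q
  leading term pq: subtract (2/21)·k_5 from 2/3pq - 7q^2 - 7q → -34/63p - 7q^2 - 1339/189q - 16/189
  leading term p: subtract (17/21)·k_6 from -34/63p - 7q^2 - 1339/189q - 16/189 → -7q^2 - 2410/189q - 1087/189
  leading term q^2: no divisor's leading term divides it; move -7q^2 to the remainder.
  leading term q: no divisor's leading term divides it; move -2410/189q to the remainder.
  leading term 1: no divisor's leading term divides it; move -1087/189 to the remainder.
  remainder -7q^2 - 2410/189q - 1087/189 ≠ 0; add k_7 = -7q^2 - 2410/189q - 1087/189 to the basis.

S(f_2,k_5): lcm = pq^2. S = -17/21pq - 8/63q^2 - 8/63q.
  leading term pq: subtract (-17/147)·k_5 from -17/21pq - 8/63q^2 - 8/63q → 289/441p - 8/63q^2 - 32/1323q + 136/1323
  leading term p: subtract (-289/294)·k_6 from 289/441p - 8/63q^2 - 32/1323q + 136/1323 → -8/63q^2 + 18143/2646q + 18479/2646
  leading term q^2: subtract (8/441)·k_7 from -8/63q^2 + 18143/2646q + 18479/2646 → 1181569/166698q + 1181569/166698
  leading term q: no divisor's leading term divides it; move 1181569/166698q to the remainder.
  leading term 1: no divisor's leading term divides it; move 1181569/166698 to the remainder.
  remainder 1181569/166698q + 1181569/166698 ≠ 0; add k_8 = 1181569/166698q + 1181569/166698 to the basis.

The other S-polynomials (S(f_1,k_4), S(f_2,k_4), S(f_1,k_5), S(f_3,k_5), S(k_4,k_5), S(f_1,k_6), S(f_2,k_6), S(f_3,k_6), S(k_4,k_6), S(k_5,k_6), S(f_1,k_7), S(f_2,k_7), S(f_3,k_7), S(k_4,k_7), S(k_5,k_7), S(k_6,k_7), S(f_1,k_8), S(f_2,k_8), S(f_3,k_8), S(k_4,k_8), S(k_5,k_8), S(k_6,k_8), S(k_7,k_8)) all reduce to 0 modulo the current basis, so we have a Gröbner basis.
Inter-reduce: drop elements whose leading term is divisible by another's, tail-reduce, and make monic.
Reduced Gröbner basis: {p, q + 1}.
Label its elements g_1 = p, g_2 = q + 1.

Reduce h = 8q + 8 modulo G:
  leading term q: subtract (8)·g_2 from 8q + 8 → 0
  normal form = 0.
Since the normal form is 0, h ∈ I.

Ideal membership is decidable via reduction modulo a Gröbner basis.

8q + 8 lies in I (it reduces to 0).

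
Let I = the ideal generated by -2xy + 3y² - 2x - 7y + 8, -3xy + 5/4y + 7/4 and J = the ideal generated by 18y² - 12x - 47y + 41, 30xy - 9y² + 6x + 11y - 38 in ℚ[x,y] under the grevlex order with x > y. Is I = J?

For a fixed monomial order, each ideal has a unique reduced Gröbner basis; comparing bases decides equality.
Buchberger on the first generating set:
f_1 = -2xy + 3y² - 2x - 7y + 8, LT = xy.
f_2 = -3xy + 5/4y + 7/4, LT = xy.

S(f_1,f_2): lcm = xy. S = -3/2y² + x + 47/12y - 41/12.
  reduce S modulo (f_1, f_2):
  remainder -3/2y² + x + 47/12y - 41/12 ≠ 0; add g_3 = -3/2y² + x + 47/12y - 41/12 to the basis.

S(f_1,g_3): lcm = xy². S = -3/2y³ + ⅔x² + 65/18xy + 7/2y² - 41/18x - 4y.
  reduce S modulo (f_1, f_2, g_3):
  remainder ⅔x² - 23/9x - 7/12y + 89/36 ≠ 0; add g_4 = ⅔x² - 23/9x - 7/12y + 89/36 to the basis.

The other S-polynomials (S(f_2,g_3), S(f_1,g_4), S(f_2,g_4), S(g_3,g_4)) all reduce to 0 modulo the current basis, so we have a Gröbner basis.
Inter-reduce: drop elements whose leading term is divisible by another's, tail-reduce, and make monic.
Reduced Gröbner basis: {x² - 23/6x - ⅞y + 89/24, xy - 5/12y - 7/12, y² - ⅔x - 47/18y + 41/18}.

Buchberger on the second generating set:
h_1 = 18y² - 12x - 47y + 41, LT = y².
h_2 = 30xy - 9y² + 6x + 11y - 38, LT = xy.

S(h_1,h_2): lcm = xy². S = 3/10y³ - ⅔x² - 253/90xy - 11/30y² + 41/18x + 19/15y.
  reduce S modulo (h_1, h_2):
  remainder -⅔x² + 23/9x + 7/12y - 89/36 ≠ 0; add k_3 = -⅔x² + 23/9x + 7/12y - 89/36 to the basis.

The other S-polynomials (S(h_1,k_3), S(h_2,k_3)) all reduce to 0 modulo the current basis, so we have a Gröbner basis.
Inter-reduce: drop elements whose leading term is divisible by another's, tail-reduce, and make monic.
Reduced Gröbner basis: {x² - 23/6x - ⅞y + 89/24, xy - 5/12y - 7/12, y² - ⅔x - 47/18y + 41/18}.

The two bases agree; hence the ideals are identical.

Yes, the ideals are equal.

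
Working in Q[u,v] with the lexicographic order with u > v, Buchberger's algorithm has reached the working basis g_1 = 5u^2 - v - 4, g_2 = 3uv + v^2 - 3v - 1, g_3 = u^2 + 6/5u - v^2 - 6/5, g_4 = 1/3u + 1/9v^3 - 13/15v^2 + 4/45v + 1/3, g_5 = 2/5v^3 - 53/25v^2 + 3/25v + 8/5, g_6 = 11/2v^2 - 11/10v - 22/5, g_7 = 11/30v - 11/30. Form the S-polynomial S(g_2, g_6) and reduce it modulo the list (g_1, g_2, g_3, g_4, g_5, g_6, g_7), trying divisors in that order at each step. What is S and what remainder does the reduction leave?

lcm(LM(g_2), LM(g_6)) = uv^2.
S = (lcm/LT(g_2))·g_2 − (lcm/LT(g_6))·g_6 = 1/5uv + 4/5u + 1/3v^3 - v^2 - 1/3v.
Reduce S modulo (g_1, g_2, g_3, g_4, g_5, g_6, g_7) in that order:
  leading term uv: subtract (1/15)·g_2 from 1/5uv + 4/5u + 1/3v^3 - v^2 - 1/3v → 4/5u + 1/3v^3 - 16/15v^2 - 2/15v + 1/15
  leading term u: subtract (12/5)·g_4 from 4/5u + 1/3v^3 - 16/15v^2 - 2/15v + 1/15 → 1/15v^3 + 76/75v^2 - 26/75v - 11/15
  leading term v^3: subtract (1/6)·g_5 from 1/15v^3 + 76/75v^2 - 26/75v - 11/15 → 41/30v^2 - 11/30v - 1
  leading term v^2: subtract (41/165)·g_6 from 41/30v^2 - 11/30v - 1 → -7/75v + 7/75
  leading term v: subtract (-14/55)·g_7 from -7/75v + 7/75 → 0
The remainder is 0, so this S-polynomial contributes no new basis element.

S(g_2, g_6) = 1/5uv + 4/5u + 1/3v^3 - v^2 - 1/3v; remainder on division = 0.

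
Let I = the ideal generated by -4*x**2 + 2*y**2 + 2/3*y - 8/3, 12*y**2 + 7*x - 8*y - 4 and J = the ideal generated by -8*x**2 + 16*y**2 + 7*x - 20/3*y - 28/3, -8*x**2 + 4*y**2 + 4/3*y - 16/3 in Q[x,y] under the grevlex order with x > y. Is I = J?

Since reduced Gröbner bases are canonical representatives of ideals under a given ordering, it suffices to compute and compare them.
Buchberger on the first generating set:
f_1 = -4*x**2 + 2*y**2 + 2/3*y - 8/3, LT = x**2.
f_2 = 12*y**2 + 7*x - 8*y - 4, LT = y**2.

S(f_1,f_2): leading monomials are coprime, so the S-polynomial reduces to 0 (Buchberger's first criterion).
Every S-polynomial of the final basis reduces to 0, so we have a Gröbner basis.
Inter-reduce: drop elements whose leading term is divisible by another's, tail-reduce, and make monic.
Reduced Gröbner basis: {x**2 + 7/24*x - 1/2*y + 1/2, y**2 + 7/12*x - 2/3*y - 1/3}.

Buchberger on the second generating set:
h_1 = -8*x**2 + 16*y**2 + 7*x - 20/3*y - 28/3, LT = x**2.
h_2 = -8*x**2 + 4*y**2 + 4/3*y - 16/3, LT = x**2.

S(h_1,h_2): lcm = x**2. S = -3/2*y**2 - 7/8*x + y + 1/2.
  leading term y**2: no divisor's leading term divides it; move -3/2*y**2 to the remainder.
  leading term x: no divisor's leading term divides it; move -7/8*x to the remainder.
  leading term y: no divisor's leading term divides it; move y to the remainder.
  leading term 1: no divisor's leading term divides it; move 1/2 to the remainder.
  remainder -3/2*y**2 - 7/8*x + y + 1/2 ≠ 0; add k_3 = -3/2*y**2 - 7/8*x + y + 1/2 to the basis.

S(h_1,k_3): leading monomials are coprime, so the S-polynomial reduces to 0 (Buchberger's first criterion).
S(h_2,k_3): leading monomials are coprime, so the S-polynomial reduces to 0 (Buchberger's first criterion).
Every S-polynomial of the final basis reduces to 0, so we have a Gröbner basis.
Inter-reduce: drop elements whose leading term is divisible by another's, tail-reduce, and make monic.
Reduced Gröbner basis: {x**2 + 7/24*x - 1/2*y + 1/2, y**2 + 7/12*x - 2/3*y - 1/3}.

Same reduced basis, so the two generating sets span the same ideal.
The same test decides containment: I ⊆ J iff every generator of I reduces to 0 modulo a Gröbner basis of J.

Yes, the ideals are equal.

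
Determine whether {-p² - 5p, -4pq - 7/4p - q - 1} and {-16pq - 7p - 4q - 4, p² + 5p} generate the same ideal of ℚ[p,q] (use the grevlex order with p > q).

Yes, the ideals are equal.

For a fixed monomial order, each ideal has a unique reduced Gröbner basis; comparing bases decides equality.
Buchberger on the first generating set:
f_1 = -p² - 5p, LT = p².
f_2 = -4pq - 7/4p - q - 1, LT = pq.

S(f_1,f_2): lcm = p²q. S = -7/16p² + 19/4pq - ¼p.
  reduce S modulo (f_1, f_2):
  remainder -9/64p - 19/16q - 19/16 ≠ 0; add g_3 = -9/64p - 19/16q - 19/16 to the basis.

S(f_2,g_3): lcm = pq. S = -76/9q² + 7/16p - 295/36q + ¼.
  reduce S modulo (f_1, f_2, g_3):
  remainder -76/9q² - 107/9q - 31/9 ≠ 0; add g_4 = -76/9q² - 107/9q - 31/9 to the basis.

The other S-polynomials (S(f_1,g_3), S(f_1,g_4), S(f_2,g_4), S(g_3,g_4)) all reduce to 0 modulo the current basis, so we have a Gröbner basis.
Inter-reduce: drop elements whose leading term is divisible by another's, tail-reduce, and make monic.
Reduced Gröbner basis: {q² + 107/76q + 31/76, p + 76/9q + 76/9}.

Buchberger on the second generating set:
h_1 = -16pq - 7p - 4q - 4, LT = pq.
h_2 = p² + 5p, LT = p².

S(h_1,h_2): lcm = p²q. S = 7/16p² - 19/4pq + ¼p.
  reduce S modulo (h_1, h_2):
  remainder 9/64p + 19/16q + 19/16 ≠ 0; add k_3 = 9/64p + 19/16q + 19/16 to the basis.

S(h_1,k_3): lcm = pq. S = -76/9q² + 7/16p - 295/36q + ¼.
  reduce S modulo (h_1, h_2, k_3):
  remainder -76/9q² - 107/9q - 31/9 ≠ 0; add k_4 = -76/9q² - 107/9q - 31/9 to the basis.

The other S-polynomials (S(h_2,k_3), S(h_1,k_4), S(h_2,k_4), S(k_3,k_4)) all reduce to 0 modulo the current basis, so we have a Gröbner basis.
Inter-reduce: drop elements whose leading term is divisible by another's, tail-reduce, and make monic.
Reduced Gröbner basis: {q² + 107/76q + 31/76, p + 76/9q + 76/9}.

These coincide, so the ideals are equal.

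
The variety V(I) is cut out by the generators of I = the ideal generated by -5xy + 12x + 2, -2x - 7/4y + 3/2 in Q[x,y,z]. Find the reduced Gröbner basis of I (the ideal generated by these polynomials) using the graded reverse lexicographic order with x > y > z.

G = {y^2 - 114/35y + 88/35, x + 7/8y - 3/4}

This is the nonlinear analogue of row-reducing a linear system.

f_1 = -5xy + 12x + 2, LT = xy.
f_2 = -2x - 7/4y + 3/2, LT = x.

S(f_1,f_2): lcm = xy. S = -7/8y^2 - 12/5x + 3/4y - 2/5.
  leading term y^2: no divisor's leading term divides it; move -7/8y^2 to the remainder.
  leading term x: subtract (6/5)·f_2 from -12/5x + 3/4y - 2/5 → 57/20y - 11/5
  leading term y: no divisor's leading term divides it; move 57/20y to the remainder.
  leading term 1: no divisor's leading term divides it; move -11/5 to the remainder.
  remainder -7/8y^2 + 57/20y - 11/5 ≠ 0; add g_3 = -7/8y^2 + 57/20y - 11/5 to the basis.

S(f_1,g_3): lcm = xy^2. S = 6/7xy - 88/35x - 2/5y.
  leading term xy: subtract (-6/35)·f_1 from 6/7xy - 88/35x - 2/5y → -16/35x - 2/5y + 12/35
  leading term x: subtract (8/35)·f_2 from -16/35x - 2/5y + 12/35 → 0
  remainder 0.

S(f_2,g_3): leading monomials are coprime, so the S-polynomial reduces to 0 (Buchberger's first criterion).
Every S-polynomial of the final basis reduces to 0, so we have a Gröbner basis.
Inter-reduce: drop elements whose leading term is divisible by another's, tail-reduce, and make monic.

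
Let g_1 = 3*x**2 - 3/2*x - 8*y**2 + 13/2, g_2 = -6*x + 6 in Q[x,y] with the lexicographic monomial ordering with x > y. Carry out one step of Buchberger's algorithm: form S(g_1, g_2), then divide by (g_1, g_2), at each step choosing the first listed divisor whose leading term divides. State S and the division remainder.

S(g_1, g_2) = 1/2*x - 8/3*y**2 + 13/6; remainder on division = -8/3*y**2 + 8/3.

lcm(LM(g_1), LM(g_2)) = x**2.
S = (lcm/LT(g_1))·g_1 − (lcm/LT(g_2))·g_2 = 1/2*x - 8/3*y**2 + 13/6.
Reduce S modulo (g_1, g_2) in that order:
  leading term x: subtract (-1/12)·g_2 from 1/2*x - 8/3*y**2 + 13/6 → -8/3*y**2 + 8/3
  leading term y**2: no divisor's leading term divides it; move -8/3*y**2 to the remainder.
  leading term 1: no divisor's leading term divides it; move 8/3 to the remainder.
The remainder -8/3*y**2 + 8/3 is nonzero, so it would be added as the next basis element.
This is the inner loop of Buchberger's algorithm — each nonzero remainder becomes a new basis element.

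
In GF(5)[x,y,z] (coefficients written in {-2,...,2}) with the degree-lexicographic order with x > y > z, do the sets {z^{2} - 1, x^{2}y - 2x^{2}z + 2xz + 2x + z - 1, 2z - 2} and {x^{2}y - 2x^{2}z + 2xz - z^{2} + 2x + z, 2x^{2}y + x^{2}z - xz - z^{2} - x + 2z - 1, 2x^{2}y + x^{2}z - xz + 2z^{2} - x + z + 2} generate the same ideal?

Yes, the ideals are equal.

Two ideals are equal iff their reduced Gröbner bases coincide (the reduced basis is unique for a fixed ordering).
Buchberger on the first generating set:
f_1 = z^{2} - 1, LT = z^{2}.
f_2 = x^{2}y - 2x^{2}z + 2xz + 2x + z - 1, LT = x^{2}y.
f_3 = 2z - 2, LT = z.

The S-polynomials (S(f_1,f_2), S(f_1,f_3), S(f_2,f_3)) all reduce to 0 modulo the current basis, so we have a Gröbner basis.
Inter-reduce: drop elements whose leading term is divisible by another's, tail-reduce, and make monic.
Reduced Gröbner basis: {x^{2}y - 2x^{2} - x, z - 1}.

Buchberger on the second generating set:
h_1 = x^{2}y - 2x^{2}z + 2xz - z^{2} + 2x + z, LT = x^{2}y.
h_2 = 2x^{2}y + x^{2}z - xz - z^{2} - x + 2z - 1, LT = x^{2}y.
h_3 = 2x^{2}y + x^{2}z - xz + 2z^{2} - x + z + 2, LT = x^{2}y.

S(h_1,h_2): lcm = x^{2}y. S = 2z^{2} - 2.
  leading term z^{2}: no divisor's leading term divides it; move 2z^{2} to the remainder.
  leading term 1: no divisor's leading term divides it; move -2 to the remainder.
  remainder 2z^{2} - 2 ≠ 0; add k_4 = 2z^{2} - 2 to the basis.

S(h_1,h_3): lcm = x^{2}y. S = -2z^{2} - 2z - 1.
  leading term z^{2}: subtract (-1)·k_4 from -2z^{2} - 2z - 1 → -2z + 2
  leading term z: no divisor's leading term divides it; move -2z to the remainder.
  leading term 1: no divisor's leading term divides it; move 2 to the remainder.
  remainder -2z + 2 ≠ 0; add k_5 = -2z + 2 to the basis.

The other S-polynomials (S(h_2,h_3), S(h_1,k_4), S(h_2,k_4), S(h_3,k_4), S(h_1,k_5), S(h_2,k_5), S(h_3,k_5), S(k_4,k_5)) all reduce to 0 modulo the current basis, so we have a Gröbner basis.
Inter-reduce: drop elements whose leading term is divisible by another's, tail-reduce, and make monic.
Reduced Gröbner basis: {x^{2}y - 2x^{2} - x, z - 1}.

The two bases agree; hence the ideals are identical.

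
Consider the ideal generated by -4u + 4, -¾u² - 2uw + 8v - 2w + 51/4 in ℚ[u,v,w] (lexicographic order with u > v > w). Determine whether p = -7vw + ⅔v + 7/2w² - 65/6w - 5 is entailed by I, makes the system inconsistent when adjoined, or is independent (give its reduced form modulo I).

First compute the reduced Gröbner basis of I by Buchberger's algorithm.
f_1 = -4u + 4, LT = u.
f_2 = -¾u² - 2uw + 8v - 2w + 51/4, LT = u².

S(f_1,f_2): lcm = u². S = -8/3uw - u + 32/3v - 8/3w + 17.
  leading term uw: subtract (⅔w)·f_1 from -8/3uw - u + 32/3v - 8/3w + 17 → -u + 32/3v - 16/3w + 17
  leading term u: subtract (¼)·f_1 from -u + 32/3v - 16/3w + 17 → 32/3v - 16/3w + 16
  leading term v: no divisor's leading term divides it; move 32/3v to the remainder.
  leading term w: no divisor's leading term divides it; move -16/3w to the remainder.
  leading term 1: no divisor's leading term divides it; move 16 to the remainder.
  remainder 32/3v - 16/3w + 16 ≠ 0; add h_3 = 32/3v - 16/3w + 16 to the basis.

The other S-polynomials (S(f_1,h_3), S(f_2,h_3)) all reduce to 0 modulo the current basis, so we have a Gröbner basis.
Inter-reduce: drop elements whose leading term is divisible by another's, tail-reduce, and make monic.
Reduced Gröbner basis: {u - 1, v - ½w + 3/2}.
Label its elements g_1 = u - 1, g_2 = v - ½w + 3/2.

Reduce p = -7vw + ⅔v + 7/2w² - 65/6w - 5 modulo G:
  leading term vw: subtract (-7w)·g_2 from -7vw + ⅔v + 7/2w² - 65/6w - 5 → ⅔v - ⅓w - 5
  leading term v: subtract (⅔)·g_2 from ⅔v - ⅓w - 5 → -6
  leading term 1: no divisor's leading term divides it; move -6 to the remainder.
  normal form = -6.
The normal form is nonzero, so p ∉ I. Since p minus its normal form lies in I, I + (p) = I + (r) where r = -6; decide whether this ideal is the whole ring.
Here r = -6 is a nonzero constant, hence a unit: 1 ∈ I + (p), the Gröbner basis of I + (p) is {1}, and the enlarged system has no common solution — adjoining p is inconsistent.

Ideal membership is decidable via reduction modulo a Gröbner basis.

Adjoining -7vw + ⅔v + 7/2w² - 65/6w - 5 makes the ideal the whole ring: the system is inconsistent.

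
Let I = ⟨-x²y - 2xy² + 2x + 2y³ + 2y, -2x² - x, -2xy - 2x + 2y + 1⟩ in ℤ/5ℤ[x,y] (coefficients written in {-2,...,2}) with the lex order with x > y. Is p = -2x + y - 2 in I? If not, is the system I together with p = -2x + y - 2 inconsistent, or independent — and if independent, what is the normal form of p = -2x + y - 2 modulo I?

-2x + y - 2 lies in I (it reduces to 0).

First compute the reduced Gröbner basis of I by Buchberger's algorithm.
f_1 = -x²y - 2xy² + 2x + 2y³ + 2y, LT = x²y.
f_2 = -2x² - x, LT = x².
f_3 = -2xy - 2x + 2y + 1, LT = xy.

S(f_1,f_2): lcm = x²y. S = 2xy² + 2xy - 2x - 2y³ - 2y.
  leading term xy²: subtract (-y)·f_3 from 2xy² + 2xy - 2x - 2y³ - 2y → -2x - 2y³ + 2y² - y
  leading term x: no divisor's leading term divides it; move -2x to the remainder.
  leading term y³: no divisor's leading term divides it; move -2y³ to the remainder.
  leading term y²: no divisor's leading term divides it; move 2y² to the remainder.
  leading term y: no divisor's leading term divides it; move -y to the remainder.
  remainder -2x - 2y³ + 2y² - y ≠ 0; add h_4 = -2x - 2y³ + 2y² - y to the basis.

S(f_1,f_3): lcm = x²y. S = -x² + 2xy² + xy + x - 2y³ - 2y.
  leading term x²: subtract (-2)·f_2 from -x² + 2xy² + xy + x - 2y³ - 2y → 2xy² + xy - x - 2y³ - 2y
  leading term xy²: subtract (-y)·f_3 from 2xy² + xy - x - 2y³ - 2y → -xy - x - 2y³ + 2y² - y
  leading term xy: subtract (-2)·f_3 from -xy - x - 2y³ + 2y² - y → -2y³ + 2y² - 2y + 2
  leading term y³: no divisor's leading term divides it; move -2y³ to the remainder.
  leading term y²: no divisor's leading term divides it; move 2y² to the remainder.
  leading term y: no divisor's leading term divides it; move -2y to the remainder.
  leading term 1: no divisor's leading term divides it; move 2 to the remainder.
  remainder -2y³ + 2y² - 2y + 2 ≠ 0; add h_5 = -2y³ + 2y² - 2y + 2 to the basis.

S(f_2,h_4): lcm = x². S = -xy³ + xy² + 2xy - 2x.
  leading term xy³: subtract (-2y²)·f_3 from -xy³ + xy² + 2xy - 2x → 2xy² + 2xy - 2x - y³ + 2y²
  leading term xy²: subtract (-y)·f_3 from 2xy² + 2xy - 2x - y³ + 2y² → -2x - y³ - y² + y
  leading term x: subtract (1)·h_4 from -2x - y³ - y² + y → y³ + 2y² + 2y
  leading term y³: subtract (2)·h_5 from y³ + 2y² + 2y → -2y² + y + 1
  leading term y²: no divisor's leading term divides it; move -2y² to the remainder.
  leading term y: no divisor's leading term divides it; move y to the remainder.
  leading term 1: no divisor's leading term divides it; move 1 to the remainder.
  remainder -2y² + y + 1 ≠ 0; add h_6 = -2y² + y + 1 to the basis.

The other S-polynomials (S(f_2,f_3), S(f_1,h_4), S(f_3,h_4), S(f_1,h_5), S(f_2,h_5), S(f_3,h_5), S(h_4,h_5), S(f_1,h_6), S(f_2,h_6), S(f_3,h_6), S(h_4,h_6), S(h_5,h_6)) all reduce to 0 modulo the current basis, so we have a Gröbner basis.
Inter-reduce: drop elements whose leading term is divisible by another's, tail-reduce, and make monic.
Reduced Gröbner basis: {x + 2y + 1, y² + 2y + 2}.
Label its elements g_1 = x + 2y + 1, g_2 = y² + 2y + 2.

Reduce p = -2x + y - 2 modulo G:
  leading term x: subtract (-2)·g_1 from -2x + y - 2 → 0
  normal form = 0.
Since the normal form is 0, p ∈ I.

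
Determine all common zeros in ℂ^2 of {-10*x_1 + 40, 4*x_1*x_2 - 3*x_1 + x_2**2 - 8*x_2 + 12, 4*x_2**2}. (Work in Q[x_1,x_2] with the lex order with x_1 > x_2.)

Compute a lex Gröbner basis by Buchberger's algorithm.
f_1 = -10*x_1 + 40, LT = x_1.
f_2 = 4*x_1*x_2 - 3*x_1 + x_2**2 - 8*x_2 + 12, LT = x_1*x_2.
f_3 = 4*x_2**2, LT = x_2**2.

S(f_1,f_2): lcm = x_1*x_2. S = 3/4*x_1 - 1/4*x_2**2 - 2*x_2 - 3.
  reduce S modulo (f_1, f_2, f_3):
  remainder -2*x_2 ≠ 0; add h_4 = -2*x_2 to the basis.

The other S-polynomials (S(f_1,f_3), S(f_2,f_3), S(f_1,h_4), S(f_2,h_4), S(f_3,h_4)) all reduce to 0 modulo the current basis, so we have a Gröbner basis.
Inter-reduce: drop elements whose leading term is divisible by another's, tail-reduce, and make monic.
Reduced Gröbner basis: {x_1 - 4, x_2}.

From the last basis element, x_2 = 0, so x_2 takes values in {0}. Each choice, substituted upward through the basis, yields the corresponding point(s) of the solution set.
  x_2 = 0: the earlier basis element becomes x_1 - 4 = 0, giving x_1 = 4 — point (4, 0).

{(4, 0)}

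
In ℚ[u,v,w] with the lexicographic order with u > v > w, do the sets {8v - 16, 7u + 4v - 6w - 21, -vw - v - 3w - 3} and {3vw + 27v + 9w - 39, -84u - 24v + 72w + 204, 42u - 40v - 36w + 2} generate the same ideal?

Equality of ideals is decidable: compute both reduced Gröbner bases (unique for the ordering) and check whether they agree.
Buchberger on the first generating set:
f_1 = 8v - 16, LT = v.
f_2 = 7u + 4v - 6w - 21, LT = u.
f_3 = -vw - v - 3w - 3, LT = vw.

S(f_1,f_2): leading monomials are coprime, so the S-polynomial reduces to 0 (Buchberger's first criterion).
S(f_1,f_3): lcm = vw. S = -v - 5w - 3.
  leading term v: subtract (-⅛)·f_1 from -v - 5w - 3 → -5w - 5
  leading term w: no divisor's leading term divides it; move -5w to the remainder.
  leading term 1: no divisor's leading term divides it; move -5 to the remainder.
  remainder -5w - 5 ≠ 0; add g_4 = -5w - 5 to the basis.

S(f_2,f_3): leading monomials are coprime, so the S-polynomial reduces to 0 (Buchberger's first criterion).
S(f_1,g_4): leading monomials are coprime, so the S-polynomial reduces to 0 (Buchberger's first criterion).
S(f_2,g_4): leading monomials are coprime, so the S-polynomial reduces to 0 (Buchberger's first criterion).
S(f_3,g_4): lcm = vw. S = 3w + 3.
  leading term w: subtract (-⅗)·g_4 from 3w + 3 → 0
  remainder 0.

Every S-polynomial of the final basis reduces to 0, so we have a Gröbner basis.
Inter-reduce: drop elements whose leading term is divisible by another's, tail-reduce, and make monic.
Reduced Gröbner basis: {u - 1, v - 2, w + 1}.

Buchberger on the second generating set:
h_1 = 3vw + 27v + 9w - 39, LT = vw.
h_2 = -84u - 24v + 72w + 204, LT = u.
h_3 = 42u - 40v - 36w + 2, LT = u.

S(h_1,h_2): leading monomials are coprime, so the S-polynomial reduces to 0 (Buchberger's first criterion).
S(h_1,h_3): leading monomials are coprime, so the S-polynomial reduces to 0 (Buchberger's first criterion).
S(h_2,h_3): lcm = u. S = 26/21v - 52/21.
  leading term v: no divisor's leading term divides it; move 26/21v to the remainder.
  leading term 1: no divisor's leading term divides it; move -52/21 to the remainder.
  remainder 26/21v - 52/21 ≠ 0; add k_4 = 26/21v - 52/21 to the basis.

S(h_1,k_4): lcm = vw. S = 9v + 5w - 13.
  leading term v: subtract (189/26)·k_4 from 9v + 5w - 13 → 5w + 5
  leading term w: no divisor's leading term divides it; move 5w to the remainder.
  leading term 1: no divisor's leading term divides it; move 5 to the remainder.
  remainder 5w + 5 ≠ 0; add k_5 = 5w + 5 to the basis.

S(h_2,k_4): leading monomials are coprime, so the S-polynomial reduces to 0 (Buchberger's first criterion).
S(h_3,k_4): leading monomials are coprime, so the S-polynomial reduces to 0 (Buchberger's first criterion).
S(h_1,k_5): lcm = vw. S = 8v + 3w - 13.
  leading term v: subtract (84/13)·k_4 from 8v + 3w - 13 → 3w + 3
  leading term w: subtract (⅗)·k_5 from 3w + 3 → 0
  remainder 0.

S(h_2,k_5): leading monomials are coprime, so the S-polynomial reduces to 0 (Buchberger's first criterion).
S(h_3,k_5): leading monomials are coprime, so the S-polynomial reduces to 0 (Buchberger's first criterion).
S(k_4,k_5): leading monomials are coprime, so the S-polynomial reduces to 0 (Buchberger's first criterion).
Every S-polynomial of the final basis reduces to 0, so we have a Gröbner basis.
Inter-reduce: drop elements whose leading term is divisible by another's, tail-reduce, and make monic.
Reduced Gröbner basis: {u - 1, v - 2, w + 1}.

The two bases agree; hence the ideals are identical.

Yes, the ideals are equal.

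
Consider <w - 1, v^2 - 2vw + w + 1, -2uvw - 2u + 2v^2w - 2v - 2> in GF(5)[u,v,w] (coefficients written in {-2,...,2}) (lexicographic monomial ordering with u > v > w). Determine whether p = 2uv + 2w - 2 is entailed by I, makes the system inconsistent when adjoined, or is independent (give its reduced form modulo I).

2uv + 2w - 2 lies in I (it reduces to 0).

First compute the reduced Gröbner basis of I by Buchberger's algorithm.
f_1 = w - 1, LT = w.
f_2 = v^2 - 2vw + w + 1, LT = v^2.
f_3 = -2uvw - 2u + 2v^2w - 2v - 2, LT = uvw.

S(f_1,f_3): lcm = uvw. S = -uv - u + v^2w - v - 1.
  leading term uv: no divisor's leading term divides it; move -uv to the remainder.
  leading term u: no divisor's leading term divides it; move -u to the remainder.
  leading term v^2w: subtract (v^2)·f_1 from v^2w - v - 1 → v^2 - v - 1
  leading term v^2: subtract (1)·f_2 from v^2 - v - 1 → 2vw - v - w - 2
  leading term vw: subtract (2v)·f_1 from 2vw - v - w - 2 → v - w - 2
  leading term v: no divisor's leading term divides it; move v to the remainder.
  leading term w: subtract (-1)·f_1 from -w - 2 → 2
  leading term 1: no divisor's leading term divides it; move 2 to the remainder.
  remainder -uv - u + v + 2 ≠ 0; add h_4 = -uv - u + v + 2 to the basis.

S(f_2,f_3): lcm = uv^2w. S = -2uvw^2 - uv + uw^2 + uw + v^3w - v^2 - v.
  leading term uvw^2: subtract (-2uvw)·f_1 from -2uvw^2 - uv + uw^2 + uw + v^3w - v^2 - v → -2uvw - uv + uw^2 + uw + v^3w - v^2 - v
  leading term uvw: subtract (-2uv)·f_1 from -2uvw - uv + uw^2 + uw + v^3w - v^2 - v → 2uv + uw^2 + uw + v^3w - v^2 - v
  leading term uv: subtract (-2)·h_4 from 2uv + uw^2 + uw + v^3w - v^2 - v → uw^2 + uw - 2u + v^3w - v^2 + v - 1
  leading term uw^2: subtract (uw)·f_1 from uw^2 + uw - 2u + v^3w - v^2 + v - 1 → 2uw - 2u + v^3w - v^2 + v - 1
  leading term uw: subtract (2u)·f_1 from 2uw - 2u + v^3w - v^2 + v - 1 → v^3w - v^2 + v - 1
  leading term v^3w: subtract (v^3)·f_1 from v^3w - v^2 + v - 1 → v^3 - v^2 + v - 1
  leading term v^3: subtract (v)·f_2 from v^3 - v^2 + v - 1 → 2v^2w - v^2 - vw - 1
  leading term v^2w: subtract (2v^2)·f_1 from 2v^2w - v^2 - vw - 1 → v^2 - vw - 1
  leading term v^2: subtract (1)·f_2 from v^2 - vw - 1 → vw - w - 2
  leading term vw: subtract (v)·f_1 from vw - w - 2 → v - w - 2
  leading term v: no divisor's leading term divides it; move v to the remainder.
  leading term w: subtract (-1)·f_1 from -w - 2 → 2
  leading term 1: no divisor's leading term divides it; move 2 to the remainder.
  remainder v + 2 ≠ 0; add h_5 = v + 2 to the basis.

S(f_3,h_5): lcm = uvw. S = -2uw + u - v^2w + v + 1.
  leading term uw: subtract (-2u)·f_1 from -2uw + u - v^2w + v + 1 → -u - v^2w + v + 1
  leading term u: no divisor's leading term divides it; move -u to the remainder.
  leading term v^2w: subtract (-v^2)·f_1 from -v^2w + v + 1 → -v^2 + v + 1
  leading term v^2: subtract (-1)·f_2 from -v^2 + v + 1 → -2vw + v + w + 2
  leading term vw: subtract (-2v)·f_1 from -2vw + v + w + 2 → -v + w + 2
  leading term v: subtract (-1)·h_5 from -v + w + 2 → w - 1
  leading term w: subtract (1)·f_1 from w - 1 → 0
  remainder -u ≠ 0; add h_6 = -u to the basis.

The other S-polynomials (S(f_1,f_2), S(f_1,h_4), S(f_2,h_4), S(f_3,h_4), S(f_1,h_5), S(f_2,h_5), S(h_4,h_5), S(f_1,h_6), S(f_2,h_6), S(f_3,h_6), S(h_4,h_6), S(h_5,h_6)) all reduce to 0 modulo the current basis, so we have a Gröbner basis.
Inter-reduce: drop elements whose leading term is divisible by another's, tail-reduce, and make monic.
Reduced Gröbner basis: {u, v + 2, w - 1}.
Label its elements g_1 = u, g_2 = v + 2, g_3 = w - 1.

Reduce p = 2uv + 2w - 2 modulo G:
  leading term uv: subtract (2v)·g_1 from 2uv + 2w - 2 → 2w - 2
  leading term w: subtract (2)·g_3 from 2w - 2 → 0
  normal form = 0.
Since the normal form is 0, p ∈ I.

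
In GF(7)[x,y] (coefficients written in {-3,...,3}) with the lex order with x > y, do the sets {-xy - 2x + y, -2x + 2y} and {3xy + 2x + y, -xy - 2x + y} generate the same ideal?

Two ideals are equal iff their reduced Gröbner bases coincide (the reduced basis is unique for a fixed ordering).
Buchberger on the first generating set:
f_1 = -xy - 2x + y, LT = xy.
f_2 = -2x + 2y, LT = x.

S(f_1,f_2): lcm = xy. S = 2x + y^2 - y.
  leading term x: subtract (-1)·f_2 from 2x + y^2 - y → y^2 + y
  leading term y^2: no divisor's leading term divides it; move y^2 to the remainder.
  leading term y: no divisor's leading term divides it; move y to the remainder.
  remainder y^2 + y ≠ 0; add g_3 = y^2 + y to the basis.

The other S-polynomials (S(f_1,g_3), S(f_2,g_3)) all reduce to 0 modulo the current basis, so we have a Gröbner basis.
Inter-reduce: drop elements whose leading term is divisible by another's, tail-reduce, and make monic.
Reduced Gröbner basis: {x - y, y^2 + y}.

Buchberger on the second generating set:
h_1 = 3xy + 2x + y, LT = xy.
h_2 = -xy - 2x + y, LT = xy.

S(h_1,h_2): lcm = xy. S = x - y.
  leading term x: no divisor's leading term divides it; move x to the remainder.
  leading term y: no divisor's leading term divides it; move -y to the remainder.
  remainder x - y ≠ 0; add k_3 = x - y to the basis.

S(h_1,k_3): lcm = xy. S = 3x + y^2 - 2y.
  leading term x: subtract (3)·k_3 from 3x + y^2 - 2y → y^2 + y
  leading term y^2: no divisor's leading term divides it; move y^2 to the remainder.
  leading term y: no divisor's leading term divides it; move y to the remainder.
  remainder y^2 + y ≠ 0; add k_4 = y^2 + y to the basis.

The other S-polynomials (S(h_2,k_3), S(h_1,k_4), S(h_2,k_4), S(k_3,k_4)) all reduce to 0 modulo the current basis, so we have a Gröbner basis.
Inter-reduce: drop elements whose leading term is divisible by another's, tail-reduce, and make monic.
Reduced Gröbner basis: {x - y, y^2 + y}.

These coincide, so the ideals are equal.
The choice of monomial ordering does not affect the verdict — as long as both bases are computed under the same ordering, their equality decides ideal equality.

Yes, the ideals are equal.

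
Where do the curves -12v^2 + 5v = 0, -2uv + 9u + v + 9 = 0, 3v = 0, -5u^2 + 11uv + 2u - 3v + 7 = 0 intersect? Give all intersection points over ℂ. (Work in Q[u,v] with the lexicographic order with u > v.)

{(-1, 0)}

Compute a lex Gröbner basis by Buchberger's algorithm.
f_1 = -12v^2 + 5v, LT = v^2.
f_2 = -2uv + 9u + v + 9, LT = uv.
f_3 = 3v, LT = v.
f_4 = -5u^2 + 11uv + 2u - 3v + 7, LT = u^2.

S(f_1,f_2): lcm = uv^2. S = 49/12uv + 1/2v^2 + 9/2v.
  reduce S modulo (f_1, f_2, f_3, f_4):
  remainder 147/8u + 147/8 ≠ 0; add h_5 = 147/8u + 147/8 to the basis.

The other S-polynomials (S(f_1,f_3), S(f_1,f_4), S(f_2,f_3), S(f_2,f_4), S(f_3,f_4), S(f_1,h_5), S(f_2,h_5), S(f_3,h_5), S(f_4,h_5)) all reduce to 0 modulo the current basis, so we have a Gröbner basis.
Inter-reduce: drop elements whose leading term is divisible by another's, tail-reduce, and make monic.
Reduced Gröbner basis: {u + 1, v}.

Elimination: the polynomial v lies in the elimination ideal for v, so v ∈ {0}. For each such v, the remaining basis elements (now univariate) give the rest of the solution.
  v = 0: the earlier basis element becomes u + 1 = 0, giving u = -1 — point (-1, 0).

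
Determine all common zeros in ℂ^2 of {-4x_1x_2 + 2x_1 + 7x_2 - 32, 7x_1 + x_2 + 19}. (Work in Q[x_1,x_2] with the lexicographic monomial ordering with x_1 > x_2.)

Compute a lex Gröbner basis by Buchberger's algorithm.
f_1 = -4x_1x_2 + 2x_1 + 7x_2 - 32, LT = x_1x_2.
f_2 = 7x_1 + x_2 + 19, LT = x_1.

S(f_1,f_2): lcm = x_1x_2. S = -1/2x_1 - 1/7x_2^2 - 125/28x_2 + 8.
  reduce S modulo (f_1, f_2):
  remainder -1/7x_2^2 - 123/28x_2 + 131/14 ≠ 0; add h_3 = -1/7x_2^2 - 123/28x_2 + 131/14 to the basis.

The other S-polynomials (S(f_1,h_3), S(f_2,h_3)) all reduce to 0 modulo the current basis, so we have a Gröbner basis.
Inter-reduce: drop elements whose leading term is divisible by another's, tail-reduce, and make monic.
Reduced Gröbner basis: {x_1 + 1/7x_2 + 19/7, x_2^2 + 123/4x_2 - 131/2}.

A lex Gröbner basis eliminates variables successively. Here x_2^2 + 123/4x_2 - 131/2 depends only on x_2, with roots {-131/4, 2}; lifting each root through the earlier basis elements recovers the full solutions.
  x_2 = -131/4: the earlier basis element becomes x_1 - 55/28 = 0, giving x_1 = 55/28 — point (55/28, -131/4).
  x_2 = 2: the earlier basis element becomes x_1 + 3 = 0, giving x_1 = -3 — point (-3, 2).

{(55/28, -131/4), (-3, 2)}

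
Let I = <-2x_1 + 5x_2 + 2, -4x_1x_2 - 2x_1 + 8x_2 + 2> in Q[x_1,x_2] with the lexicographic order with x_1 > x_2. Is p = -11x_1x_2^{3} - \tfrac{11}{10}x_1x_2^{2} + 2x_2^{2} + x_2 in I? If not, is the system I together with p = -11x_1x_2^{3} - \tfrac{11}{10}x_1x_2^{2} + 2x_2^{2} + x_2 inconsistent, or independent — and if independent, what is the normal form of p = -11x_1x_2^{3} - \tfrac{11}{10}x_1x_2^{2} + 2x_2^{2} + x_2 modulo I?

First compute the reduced Gröbner basis of I by Buchberger's algorithm.
f_1 = -2x_1 + 5x_2 + 2, LT = x_1.
f_2 = -4x_1x_2 - 2x_1 + 8x_2 + 2, LT = x_1x_2.

S(f_1,f_2): lcm = x_1x_2. S = -\tfrac{1}{2}x_1 - \tfrac{5}{2}x_2^{2} + x_2 + \tfrac{1}{2}.
  leading term x_1: subtract (\tfrac{1}{4})·f_1 from -\tfrac{1}{2}x_1 - \tfrac{5}{2}x_2^{2} + x_2 + \tfrac{1}{2} → -\tfrac{5}{2}x_2^{2} - \tfrac{1}{4}x_2
  leading term x_2^{2}: no divisor's leading term divides it; move -\tfrac{5}{2}x_2^{2} to the remainder.
  leading term x_2: no divisor's leading term divides it; move -\tfrac{1}{4}x_2 to the remainder.
  remainder -\tfrac{5}{2}x_2^{2} - \tfrac{1}{4}x_2 ≠ 0; add h_3 = -\tfrac{5}{2}x_2^{2} - \tfrac{1}{4}x_2 to the basis.

S(f_1,h_3): leading monomials are coprime, so the S-polynomial reduces to 0 (Buchberger's first criterion).
S(f_2,h_3): lcm = x_1x_2^{2}. S = \tfrac{2}{5}x_1x_2 - 2x_2^{2} - \tfrac{1}{2}x_2.
  leading term x_1x_2: subtract (-\tfrac{1}{5}x_2)·f_1 from \tfrac{2}{5}x_1x_2 - 2x_2^{2} - \tfrac{1}{2}x_2 → -x_2^{2} - \tfrac{1}{10}x_2
  leading term x_2^{2}: subtract (\tfrac{2}{5})·h_3 from -x_2^{2} - \tfrac{1}{10}x_2 → 0
  remainder 0.

Every S-polynomial of the final basis reduces to 0, so we have a Gröbner basis.
Inter-reduce: drop elements whose leading term is divisible by another's, tail-reduce, and make monic.
Reduced Gröbner basis: {x_1 - \tfrac{5}{2}x_2 - 1, x_2^{2} + \tfrac{1}{10}x_2}.
Label its elements g_1 = x_1 - \tfrac{5}{2}x_2 - 1, g_2 = x_2^{2} + \tfrac{1}{10}x_2.

Reduce p = -11x_1x_2^{3} - \tfrac{11}{10}x_1x_2^{2} + 2x_2^{2} + x_2 modulo G:
  leading term x_1x_2^{3}: subtract (-11x_2^{3})·g_1 from -11x_1x_2^{3} - \tfrac{11}{10}x_1x_2^{2} + 2x_2^{2} + x_2 → -\tfrac{11}{10}x_1x_2^{2} - \tfrac{55}{2}x_2^{4} - 11x_2^{3} + 2x_2^{2} + x_2
  leading term x_1x_2^{2}: subtract (-\tfrac{11}{10}x_2^{2})·g_1 from -\tfrac{11}{10}x_1x_2^{2} - \tfrac{55}{2}x_2^{4} - 11x_2^{3} + 2x_2^{2} + x_2 → -\tfrac{55}{2}x_2^{4} - \tfrac{55}{4}x_2^{3} + \tfrac{9}{10}x_2^{2} + x_2
  leading term x_2^{4}: subtract (-\tfrac{55}{2}x_2^{2})·g_2 from -\tfrac{55}{2}x_2^{4} - \tfrac{55}{4}x_2^{3} + \tfrac{9}{10}x_2^{2} + x_2 → -11x_2^{3} + \tfrac{9}{10}x_2^{2} + x_2
  leading term x_2^{3}: subtract (-11x_2)·g_2 from -11x_2^{3} + \tfrac{9}{10}x_2^{2} + x_2 → 2x_2^{2} + x_2
  leading term x_2^{2}: subtract (2)·g_2 from 2x_2^{2} + x_2 → \tfrac{4}{5}x_2
  leading term x_2: no divisor's leading term divides it; move \tfrac{4}{5}x_2 to the remainder.
  normal form = \tfrac{4}{5}x_2.
The normal form is nonzero, so p ∉ I. Since p minus its normal form lies in I, I + (p) = I + (r) where r = \tfrac{4}{5}x_2; decide whether this ideal is the whole ring.
Run Buchberger on G together with r (pairs among the g_i already reduce to 0 since G is a Gröbner basis):
g_1 = x_1 - \tfrac{5}{2}x_2 - 1, LT = x_1.
g_2 = x_2^{2} + \tfrac{1}{10}x_2, LT = x_2^{2}.
r = \tfrac{4}{5}x_2, LT = x_2.

S(g_1,g_2): leading monomials are coprime, so the S-polynomial reduces to 0 (Buchberger's first criterion).
S(g_1,r): leading monomials are coprime, so the S-polynomial reduces to 0 (Buchberger's first criterion).
S(g_2,r): lcm = x_2^{2}. S = \tfrac{1}{10}x_2.
  leading term x_2: subtract (\tfrac{1}{8})·r from \tfrac{1}{10}x_2 → 0
  remainder 0.

Every S-polynomial of the final basis reduces to 0, so we have a Gröbner basis.
Inter-reduce: drop elements whose leading term is divisible by another's, tail-reduce, and make monic.
Reduced Gröbner basis: {x_1 - 1, x_2}.
The reduced Gröbner basis of I + (p) is {x_1 - 1, x_2} ≠ {1}, a proper ideal, so the enlarged system stays consistent: p is independent of I, with normal form \tfrac{4}{5}x_2.

-11x_1x_2^{3} - \tfrac{11}{10}x_1x_2^{2} + 2x_2^{2} + x_2 is independent of I; its normal form modulo I is \tfrac{4}{5}x_2.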